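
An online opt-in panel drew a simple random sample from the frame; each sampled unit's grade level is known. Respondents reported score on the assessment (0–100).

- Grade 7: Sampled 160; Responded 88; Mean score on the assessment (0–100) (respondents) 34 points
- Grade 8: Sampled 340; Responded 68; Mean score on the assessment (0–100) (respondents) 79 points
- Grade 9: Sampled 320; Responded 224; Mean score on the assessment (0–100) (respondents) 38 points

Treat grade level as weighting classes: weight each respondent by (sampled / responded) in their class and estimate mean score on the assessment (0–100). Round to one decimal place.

54.2

Response rates by class: Grade 7 88/160 = 55%, Grade 8 68/340 = 20%, Grade 9 224/320 = 70%.
Weighting each respondent by the inverse class response rate inflates each class back to its sampled size, so the class weight is n_sampled:
  Grade 7: 160 × 34 = 5440
  Grade 8: 340 × 79 = 26,860
  Grade 9: 320 × 38 = 12,160
Adjusted estimate = 44,460 / 820 = 54.2195 → 54.2.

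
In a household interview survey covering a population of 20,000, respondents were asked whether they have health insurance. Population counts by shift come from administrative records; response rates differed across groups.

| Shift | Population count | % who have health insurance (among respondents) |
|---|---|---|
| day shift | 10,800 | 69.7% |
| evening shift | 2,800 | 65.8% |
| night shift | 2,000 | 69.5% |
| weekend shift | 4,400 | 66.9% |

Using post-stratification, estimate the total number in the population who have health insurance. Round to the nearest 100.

Apply each group's respondent rate to its population count:
  day shift: 10,800 × 69.7% = 7527.6
  evening shift: 2,800 × 65.8% = 1842.4
  night shift: 2,000 × 69.5% = 1390
  weekend shift: 4,400 × 66.9% = 2943.6
Estimated total = 13703.6 → 13,700.

13,700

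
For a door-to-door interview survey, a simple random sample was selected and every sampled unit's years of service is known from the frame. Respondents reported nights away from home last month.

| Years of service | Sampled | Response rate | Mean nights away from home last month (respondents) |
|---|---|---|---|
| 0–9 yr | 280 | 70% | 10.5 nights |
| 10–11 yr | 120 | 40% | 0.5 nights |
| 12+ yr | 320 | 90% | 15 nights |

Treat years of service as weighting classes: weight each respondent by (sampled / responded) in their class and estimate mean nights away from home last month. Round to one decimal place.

Weighting each respondent by the inverse class response rate inflates each class back to its sampled size, so the class weight is n_sampled:
  0–9 yr: 280 × 10.5 = 2940
  10–11 yr: 120 × 0.5 = 60
  12+ yr: 320 × 15 = 4800
Adjusted estimate = 7800 / 720 = 10.8333 → 10.8.

10.8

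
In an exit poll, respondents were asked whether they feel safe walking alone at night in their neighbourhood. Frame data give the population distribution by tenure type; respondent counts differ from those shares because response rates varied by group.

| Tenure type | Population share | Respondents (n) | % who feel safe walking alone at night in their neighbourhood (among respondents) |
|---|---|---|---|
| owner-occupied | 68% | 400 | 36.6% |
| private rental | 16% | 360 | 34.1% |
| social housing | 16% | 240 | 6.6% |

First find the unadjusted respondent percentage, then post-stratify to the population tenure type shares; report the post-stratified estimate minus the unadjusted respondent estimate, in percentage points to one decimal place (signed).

+2.9 percentage points

Naive respondent-only estimate (weights = respondent counts):
  (400/1000)×36.6 + (360/1000)×34.1 + (240/1000)×6.6 = 28.5%
Post-stratifying to population shares instead:
  0.68×36.6 + 0.16×34.1 + 0.16×6.6 = 31.4%
Difference = 31.4 − 28.5 = 2.9 pp.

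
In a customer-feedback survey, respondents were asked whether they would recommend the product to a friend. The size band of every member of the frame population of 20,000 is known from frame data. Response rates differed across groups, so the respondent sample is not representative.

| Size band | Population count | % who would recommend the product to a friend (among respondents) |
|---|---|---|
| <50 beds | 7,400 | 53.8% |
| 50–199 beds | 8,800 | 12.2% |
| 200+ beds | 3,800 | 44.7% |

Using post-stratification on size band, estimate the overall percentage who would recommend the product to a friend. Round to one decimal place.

33.8%

Each cell contributes population-share × respondent value:
  <50 beds: (7,400/20,000) × 53.8 = 19.906
  50–199 beds: (8,800/20,000) × 12.2 = 5.368
  200+ beds: (3,800/20,000) × 44.7 = 8.493
Post-stratified estimate = 33.767 → 33.8%.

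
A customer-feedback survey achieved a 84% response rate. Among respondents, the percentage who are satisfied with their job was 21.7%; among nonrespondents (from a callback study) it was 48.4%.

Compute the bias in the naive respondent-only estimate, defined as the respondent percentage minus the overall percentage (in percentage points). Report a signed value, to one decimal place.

-4.3 percentage points

Nonresponse fraction = 1 − 0.84 = 0.16.
Bias = (nonresponse fraction) × (respondent percentage − nonrespondent percentage)
     = 0.16 × (21.7 − 48.4) = 0.16 × -26.7 = -4.272.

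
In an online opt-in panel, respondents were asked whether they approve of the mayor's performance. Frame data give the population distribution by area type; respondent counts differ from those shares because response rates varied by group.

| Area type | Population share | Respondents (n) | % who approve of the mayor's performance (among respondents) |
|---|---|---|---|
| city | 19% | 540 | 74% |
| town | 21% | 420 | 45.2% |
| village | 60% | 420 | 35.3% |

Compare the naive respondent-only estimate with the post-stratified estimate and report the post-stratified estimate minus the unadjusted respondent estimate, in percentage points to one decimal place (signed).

Naive respondent-only estimate (weights = respondent counts):
  (540/1380)×74 + (420/1380)×45.2 + (420/1380)×35.3 = 53.4565%
Post-stratified estimate weights by population shares:
  0.19×74 + 0.21×45.2 + 0.6×35.3 = 44.732%
Difference = 44.732 − 53.4565 = -8.7245 pp.

-8.7 percentage points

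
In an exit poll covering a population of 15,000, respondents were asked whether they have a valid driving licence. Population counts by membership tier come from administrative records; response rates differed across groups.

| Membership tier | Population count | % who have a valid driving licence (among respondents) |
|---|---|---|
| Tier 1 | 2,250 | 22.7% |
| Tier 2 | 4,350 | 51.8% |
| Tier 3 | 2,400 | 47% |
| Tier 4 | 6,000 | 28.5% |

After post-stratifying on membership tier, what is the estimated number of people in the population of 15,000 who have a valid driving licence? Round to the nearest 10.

5,600

Estimated count per cell = population count × respondent percentage:
  Tier 1: 2,250 × 22.7% = 510.75
  Tier 2: 4,350 × 51.8% = 2253.3
  Tier 3: 2,400 × 47% = 1128
  Tier 4: 6,000 × 28.5% = 1710
Estimated total = 5602.05 → 5,600.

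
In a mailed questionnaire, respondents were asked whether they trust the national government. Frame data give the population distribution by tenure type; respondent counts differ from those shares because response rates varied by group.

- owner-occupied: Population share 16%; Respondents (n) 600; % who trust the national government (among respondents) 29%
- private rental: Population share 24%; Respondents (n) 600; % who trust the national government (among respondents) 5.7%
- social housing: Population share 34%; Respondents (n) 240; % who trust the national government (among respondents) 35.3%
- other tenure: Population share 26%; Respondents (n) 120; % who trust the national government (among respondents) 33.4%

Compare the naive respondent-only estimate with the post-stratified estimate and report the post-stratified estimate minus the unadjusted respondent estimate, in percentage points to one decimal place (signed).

Naive respondent-only estimate (weights = respondent counts):
  (600/1560)×29 + (600/1560)×5.7 + (240/1560)×35.3 + (120/1560)×33.4 = 21.3462%
Post-stratified estimate weights by population shares:
  0.16×29 + 0.24×5.7 + 0.34×35.3 + 0.26×33.4 = 26.694%
Difference = 26.694 − 21.3462 = 5.3478 pp.

+5.3 percentage points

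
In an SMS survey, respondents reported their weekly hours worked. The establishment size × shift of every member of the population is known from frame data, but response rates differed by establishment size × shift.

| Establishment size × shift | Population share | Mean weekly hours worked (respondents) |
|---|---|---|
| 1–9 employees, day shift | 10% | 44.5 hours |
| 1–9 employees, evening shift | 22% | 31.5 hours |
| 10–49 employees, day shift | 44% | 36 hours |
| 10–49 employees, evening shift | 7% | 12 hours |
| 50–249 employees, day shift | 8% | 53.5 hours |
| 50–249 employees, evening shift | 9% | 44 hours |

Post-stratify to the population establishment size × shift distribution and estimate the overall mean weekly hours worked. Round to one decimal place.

36.3

Reweight to the known establishment size × shift distribution:
  1–9 employees, day shift: 0.1 × 44.5 = 4.45
  1–9 employees, evening shift: 0.22 × 31.5 = 6.93
  10–49 employees, day shift: 0.44 × 36 = 15.84
  10–49 employees, evening shift: 0.07 × 12 = 0.84
  50–249 employees, day shift: 0.08 × 53.5 = 4.28
  50–249 employees, evening shift: 0.09 × 44 = 3.96
Post-stratified estimate = 36.3 → 36.3.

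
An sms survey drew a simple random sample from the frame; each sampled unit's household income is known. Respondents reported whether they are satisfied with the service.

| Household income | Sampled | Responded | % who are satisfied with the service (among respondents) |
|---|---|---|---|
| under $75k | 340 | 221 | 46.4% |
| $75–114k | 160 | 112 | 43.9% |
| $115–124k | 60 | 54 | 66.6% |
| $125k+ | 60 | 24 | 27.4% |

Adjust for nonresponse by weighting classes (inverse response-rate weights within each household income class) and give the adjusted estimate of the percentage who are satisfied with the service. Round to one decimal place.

45.9%

Response rates by class: under $75k 221/340 = 65%, $75–114k 112/160 = 70%, $115–124k 54/60 = 90%, $125k+ 24/60 = 40%.
Inverse-response-rate weighting restores each class to its sampled count, so class totals weight by n_sampled:
  under $75k: 340 × 46.4 = 15,776
  $75–114k: 160 × 43.9 = 7024
  $115–124k: 60 × 66.6 = 3996
  $125k+: 60 × 27.4 = 1644
Adjusted estimate = 28,440 / 620 = 45.871 → 45.9%.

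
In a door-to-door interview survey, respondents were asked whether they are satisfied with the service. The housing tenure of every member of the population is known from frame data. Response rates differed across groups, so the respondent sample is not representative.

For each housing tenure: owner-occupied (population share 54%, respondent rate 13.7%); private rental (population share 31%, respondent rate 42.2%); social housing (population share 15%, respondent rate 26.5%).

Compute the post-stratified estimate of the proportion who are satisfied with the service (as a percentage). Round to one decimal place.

24.5%

Reweight to the known housing tenure distribution:
  owner-occupied: 0.54 × 13.7 = 7.398
  private rental: 0.31 × 42.2 = 13.082
  social housing: 0.15 × 26.5 = 3.975
Post-stratified estimate = 24.455 → 24.5%.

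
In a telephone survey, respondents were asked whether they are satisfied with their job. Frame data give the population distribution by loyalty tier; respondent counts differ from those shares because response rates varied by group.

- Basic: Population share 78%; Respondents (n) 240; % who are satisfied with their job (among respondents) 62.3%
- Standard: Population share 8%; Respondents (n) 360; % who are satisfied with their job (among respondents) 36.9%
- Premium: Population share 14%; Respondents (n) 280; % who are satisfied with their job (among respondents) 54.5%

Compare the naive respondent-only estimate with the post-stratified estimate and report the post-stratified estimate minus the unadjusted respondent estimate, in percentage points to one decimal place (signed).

+9.7 percentage points

Unadjusted (pooled respondent) estimate weights by respondent counts:
  (240/880)×62.3 + (360/880)×36.9 + (280/880)×54.5 = 49.4273%
Reweighting by population loyalty tier shares:
  0.78×62.3 + 0.08×36.9 + 0.14×54.5 = 59.176%
Difference = 59.176 − 49.4273 = 9.7487 pp.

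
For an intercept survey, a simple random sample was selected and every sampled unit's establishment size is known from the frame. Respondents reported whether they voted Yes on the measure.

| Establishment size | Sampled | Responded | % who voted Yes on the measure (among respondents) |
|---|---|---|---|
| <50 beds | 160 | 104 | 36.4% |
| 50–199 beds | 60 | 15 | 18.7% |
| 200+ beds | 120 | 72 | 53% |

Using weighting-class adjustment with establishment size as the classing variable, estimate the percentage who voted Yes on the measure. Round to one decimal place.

39.1%

Class response rates: <50 beds 104/160 = 65%, 50–199 beds 15/60 = 25%, 200+ beds 72/120 = 60%.
Each respondent's weight = sampled/responded in their class; summing within a class gives n_sampled, so:
  <50 beds: 160 × 36.4 = 5824
  50–199 beds: 60 × 18.7 = 1122
  200+ beds: 120 × 53 = 6360
Adjusted estimate = 13,306 / 340 = 39.1353 → 39.1%.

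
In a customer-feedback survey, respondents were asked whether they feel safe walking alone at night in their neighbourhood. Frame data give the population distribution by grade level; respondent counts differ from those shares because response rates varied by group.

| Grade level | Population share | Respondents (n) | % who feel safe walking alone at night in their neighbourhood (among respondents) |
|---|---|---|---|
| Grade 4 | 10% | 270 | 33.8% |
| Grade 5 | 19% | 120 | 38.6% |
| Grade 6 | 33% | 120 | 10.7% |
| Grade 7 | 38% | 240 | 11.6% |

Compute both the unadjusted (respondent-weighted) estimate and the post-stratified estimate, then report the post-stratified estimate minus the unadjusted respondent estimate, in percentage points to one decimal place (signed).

-5.1 percentage points

Unadjusted (pooled respondent) estimate weights by respondent counts:
  (270/750)×33.8 + (120/750)×38.6 + (120/750)×10.7 + (240/750)×11.6 = 23.768%
Reweighting by population grade level shares:
  0.1×33.8 + 0.19×38.6 + 0.33×10.7 + 0.38×11.6 = 18.653%
Difference = 18.653 − 23.768 = -5.115 pp.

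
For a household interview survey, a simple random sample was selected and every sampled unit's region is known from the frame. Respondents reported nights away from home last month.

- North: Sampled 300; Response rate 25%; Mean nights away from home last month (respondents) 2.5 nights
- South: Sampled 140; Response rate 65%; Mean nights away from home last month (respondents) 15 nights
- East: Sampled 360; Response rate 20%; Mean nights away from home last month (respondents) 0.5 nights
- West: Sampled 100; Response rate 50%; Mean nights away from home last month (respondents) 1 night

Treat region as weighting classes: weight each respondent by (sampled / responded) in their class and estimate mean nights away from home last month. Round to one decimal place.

3.5

With weight = n_sampled/n_responded per class, the weighted class total is n_sampled:
  North: 300 × 2.5 = 750
  South: 140 × 15 = 2100
  East: 360 × 0.5 = 180
  West: 100 × 1 = 100
Adjusted estimate = 3130 / 900 = 3.47778 → 3.5.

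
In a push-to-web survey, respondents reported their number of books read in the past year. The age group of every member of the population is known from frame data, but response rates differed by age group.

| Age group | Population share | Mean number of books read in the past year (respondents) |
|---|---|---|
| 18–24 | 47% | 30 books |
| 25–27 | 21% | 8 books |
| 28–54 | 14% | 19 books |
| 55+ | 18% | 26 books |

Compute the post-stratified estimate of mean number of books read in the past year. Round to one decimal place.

23.1

Each cell contributes population-share × respondent value:
  18–24: 0.47 × 30 = 14.1
  25–27: 0.21 × 8 = 1.68
  28–54: 0.14 × 19 = 2.66
  55+: 0.18 × 26 = 4.68
Post-stratified estimate = 23.12 → 23.1.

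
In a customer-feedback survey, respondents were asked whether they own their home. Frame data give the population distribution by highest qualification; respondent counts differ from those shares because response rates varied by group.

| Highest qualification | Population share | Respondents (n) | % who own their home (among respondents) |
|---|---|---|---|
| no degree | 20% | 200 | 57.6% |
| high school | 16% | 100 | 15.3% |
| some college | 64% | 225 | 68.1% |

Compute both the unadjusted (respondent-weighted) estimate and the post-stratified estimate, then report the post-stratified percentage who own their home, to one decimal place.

57.6%

Without adjustment, the pooled respondent share is:
  (200/525)×57.6 + (100/525)×15.3 + (225/525)×68.1 = 54.0429%
Post-stratified estimate weights by population shares:
  0.2×57.6 + 0.16×15.3 + 0.64×68.1 = 57.552%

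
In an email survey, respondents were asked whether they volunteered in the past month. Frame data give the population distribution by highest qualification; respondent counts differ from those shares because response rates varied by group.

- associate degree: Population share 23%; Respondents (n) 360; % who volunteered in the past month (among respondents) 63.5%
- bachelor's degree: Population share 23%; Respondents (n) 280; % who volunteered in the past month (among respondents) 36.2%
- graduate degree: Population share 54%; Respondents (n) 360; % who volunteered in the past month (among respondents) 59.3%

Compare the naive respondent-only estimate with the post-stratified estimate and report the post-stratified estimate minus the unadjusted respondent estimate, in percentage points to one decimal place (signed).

Without adjustment, the pooled respondent share is:
  (360/1000)×63.5 + (280/1000)×36.2 + (360/1000)×59.3 = 54.344%
Reweighting by population highest qualification shares:
  0.23×63.5 + 0.23×36.2 + 0.54×59.3 = 54.953%
Difference = 54.953 − 54.344 = 0.609 pp.

+0.6 percentage points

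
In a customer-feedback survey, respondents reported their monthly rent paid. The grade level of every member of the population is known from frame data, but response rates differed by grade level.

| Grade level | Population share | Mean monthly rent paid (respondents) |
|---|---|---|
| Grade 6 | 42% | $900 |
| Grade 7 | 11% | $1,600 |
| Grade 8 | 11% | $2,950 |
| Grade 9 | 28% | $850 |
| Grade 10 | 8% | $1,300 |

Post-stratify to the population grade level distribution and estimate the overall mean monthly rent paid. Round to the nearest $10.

Weight each group's respondent value by its population share:
  Grade 6: 0.42 × 900 = 378
  Grade 7: 0.11 × 1600 = 176
  Grade 8: 0.11 × 2950 = 324.5
  Grade 9: 0.28 × 850 = 238
  Grade 10: 0.08 × 1300 = 104
Post-stratified estimate = 1220.5 → $1,220.

$1,220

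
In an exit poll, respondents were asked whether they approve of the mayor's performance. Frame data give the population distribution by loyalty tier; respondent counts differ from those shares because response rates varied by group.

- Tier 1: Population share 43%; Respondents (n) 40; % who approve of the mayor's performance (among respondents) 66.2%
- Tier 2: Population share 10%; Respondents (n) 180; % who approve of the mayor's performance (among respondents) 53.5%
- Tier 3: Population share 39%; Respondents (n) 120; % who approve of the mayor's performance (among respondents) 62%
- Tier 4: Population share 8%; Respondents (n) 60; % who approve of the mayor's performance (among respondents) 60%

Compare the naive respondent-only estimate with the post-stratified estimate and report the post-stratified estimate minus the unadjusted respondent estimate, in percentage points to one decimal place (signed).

+4.5 percentage points

Naive respondent-only estimate (weights = respondent counts):
  (40/400)×66.2 + (180/400)×53.5 + (120/400)×62 + (60/400)×60 = 58.295%
Reweighting by population loyalty tier shares:
  0.43×66.2 + 0.1×53.5 + 0.39×62 + 0.08×60 = 62.796%
Difference = 62.796 − 58.295 = 4.501 pp.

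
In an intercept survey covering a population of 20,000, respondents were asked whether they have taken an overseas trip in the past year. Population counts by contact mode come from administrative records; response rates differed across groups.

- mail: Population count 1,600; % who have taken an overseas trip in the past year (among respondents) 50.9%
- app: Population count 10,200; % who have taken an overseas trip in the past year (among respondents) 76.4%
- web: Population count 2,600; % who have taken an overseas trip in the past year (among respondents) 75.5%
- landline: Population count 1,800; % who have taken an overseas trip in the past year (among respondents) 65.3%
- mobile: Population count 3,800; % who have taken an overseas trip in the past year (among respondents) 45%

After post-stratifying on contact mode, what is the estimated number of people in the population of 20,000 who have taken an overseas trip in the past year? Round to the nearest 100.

Apply each group's respondent rate to its population count:
  mail: 1,600 × 50.9% = 814.4
  app: 10,200 × 76.4% = 7792.8
  web: 2,600 × 75.5% = 1963
  landline: 1,800 × 65.3% = 1175.4
  mobile: 3,800 × 45% = 1710
Estimated total = 13455.6 → 13,500.

13,500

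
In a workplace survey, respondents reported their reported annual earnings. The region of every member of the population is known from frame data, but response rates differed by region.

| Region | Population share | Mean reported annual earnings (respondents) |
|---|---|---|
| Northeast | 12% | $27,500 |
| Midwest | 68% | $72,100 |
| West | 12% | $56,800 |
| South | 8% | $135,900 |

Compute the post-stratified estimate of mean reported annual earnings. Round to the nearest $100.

$70,000

Each cell contributes population-share × respondent value:
  Northeast: 0.12 × 27,500 = 3300
  Midwest: 0.68 × 72,100 = 49,028
  West: 0.12 × 56,800 = 6816
  South: 0.08 × 135,900 = 10,872
Post-stratified estimate = 70,016 → $70,000.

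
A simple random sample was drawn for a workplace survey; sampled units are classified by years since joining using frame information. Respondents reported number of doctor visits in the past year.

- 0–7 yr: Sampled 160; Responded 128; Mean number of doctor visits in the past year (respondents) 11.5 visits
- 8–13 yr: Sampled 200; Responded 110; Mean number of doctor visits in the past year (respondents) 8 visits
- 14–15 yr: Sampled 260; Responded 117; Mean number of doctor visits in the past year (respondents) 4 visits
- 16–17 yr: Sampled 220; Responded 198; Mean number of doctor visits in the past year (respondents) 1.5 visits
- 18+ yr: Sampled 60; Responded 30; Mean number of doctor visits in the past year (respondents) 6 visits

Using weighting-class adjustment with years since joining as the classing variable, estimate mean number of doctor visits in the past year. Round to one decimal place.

Response rates by class: 0–7 yr 128/160 = 80%, 8–13 yr 110/200 = 55%, 14–15 yr 117/260 = 45%, 16–17 yr 198/220 = 90%, 18+ yr 30/60 = 50%.
Weighting each respondent by the inverse class response rate inflates each class back to its sampled size, so the class weight is n_sampled:
  0–7 yr: 160 × 11.5 = 1840
  8–13 yr: 200 × 8 = 1600
  14–15 yr: 260 × 4 = 1040
  16–17 yr: 220 × 1.5 = 330
  18+ yr: 60 × 6 = 360
Adjusted estimate = 5170 / 900 = 5.74444 → 5.7.

5.7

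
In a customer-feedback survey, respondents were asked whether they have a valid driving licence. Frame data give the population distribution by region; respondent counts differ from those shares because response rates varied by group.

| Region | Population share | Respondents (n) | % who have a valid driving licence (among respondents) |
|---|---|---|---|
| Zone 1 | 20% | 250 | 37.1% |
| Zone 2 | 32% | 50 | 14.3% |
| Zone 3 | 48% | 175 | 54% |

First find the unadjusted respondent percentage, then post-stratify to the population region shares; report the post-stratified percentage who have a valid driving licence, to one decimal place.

Without adjustment, the pooled respondent share is:
  (250/475)×37.1 + (50/475)×14.3 + (175/475)×54 = 40.9263%
Post-stratified estimate weights by population shares:
  0.2×37.1 + 0.32×14.3 + 0.48×54 = 37.916%

37.9%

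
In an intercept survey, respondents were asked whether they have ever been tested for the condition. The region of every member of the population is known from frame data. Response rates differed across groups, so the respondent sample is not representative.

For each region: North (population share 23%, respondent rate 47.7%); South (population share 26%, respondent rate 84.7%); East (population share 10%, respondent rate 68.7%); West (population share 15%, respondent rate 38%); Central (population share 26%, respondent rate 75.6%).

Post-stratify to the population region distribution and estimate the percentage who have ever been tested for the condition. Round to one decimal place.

65.2%

Post-stratification weights by population share, not respondent share:
  North: 0.23 × 47.7 = 10.971
  South: 0.26 × 84.7 = 22.022
  East: 0.1 × 68.7 = 6.87
  West: 0.15 × 38 = 5.7
  Central: 0.26 × 75.6 = 19.656
Post-stratified estimate = 65.219 → 65.2%.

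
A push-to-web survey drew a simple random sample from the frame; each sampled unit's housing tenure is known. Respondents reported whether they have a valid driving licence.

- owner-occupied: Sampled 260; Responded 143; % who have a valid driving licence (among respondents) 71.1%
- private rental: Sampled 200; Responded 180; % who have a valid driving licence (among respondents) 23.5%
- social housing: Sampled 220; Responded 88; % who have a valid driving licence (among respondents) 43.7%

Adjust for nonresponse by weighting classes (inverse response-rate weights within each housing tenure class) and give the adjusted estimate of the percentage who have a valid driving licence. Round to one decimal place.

48.2%

Class response rates: owner-occupied 143/260 = 55%, private rental 180/200 = 90%, social housing 88/220 = 40%.
With weight = n_sampled/n_responded per class, the weighted class total is n_sampled:
  owner-occupied: 260 × 71.1 = 18,486
  private rental: 200 × 23.5 = 4700
  social housing: 220 × 43.7 = 9614
Adjusted estimate = 32,800 / 680 = 48.2353 → 48.2%.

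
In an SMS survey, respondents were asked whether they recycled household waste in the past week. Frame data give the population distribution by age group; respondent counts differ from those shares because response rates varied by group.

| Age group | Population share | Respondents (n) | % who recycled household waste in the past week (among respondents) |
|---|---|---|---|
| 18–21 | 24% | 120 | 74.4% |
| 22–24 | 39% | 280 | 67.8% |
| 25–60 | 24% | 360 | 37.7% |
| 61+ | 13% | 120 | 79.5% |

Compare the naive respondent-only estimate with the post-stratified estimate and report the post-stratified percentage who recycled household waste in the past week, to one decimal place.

Naive respondent-only estimate (weights = respondent counts):
  (120/880)×74.4 + (280/880)×67.8 + (360/880)×37.7 + (120/880)×79.5 = 57.9818%
Reweighting by population age group shares:
  0.24×74.4 + 0.39×67.8 + 0.24×37.7 + 0.13×79.5 = 63.681%

63.7%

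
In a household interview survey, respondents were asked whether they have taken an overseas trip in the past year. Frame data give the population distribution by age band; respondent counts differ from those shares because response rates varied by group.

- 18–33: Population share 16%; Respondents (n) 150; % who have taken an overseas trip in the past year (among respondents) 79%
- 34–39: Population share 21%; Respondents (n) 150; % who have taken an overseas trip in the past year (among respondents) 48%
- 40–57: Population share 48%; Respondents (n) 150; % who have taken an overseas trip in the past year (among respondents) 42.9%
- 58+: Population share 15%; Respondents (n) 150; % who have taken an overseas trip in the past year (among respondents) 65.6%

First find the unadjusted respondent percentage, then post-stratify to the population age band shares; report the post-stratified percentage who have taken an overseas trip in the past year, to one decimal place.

53.2%

Unadjusted (pooled respondent) estimate weights by respondent counts:
  (150/600)×79 + (150/600)×48 + (150/600)×42.9 + (150/600)×65.6 = 58.875%
Post-stratified estimate weights by population shares:
  0.16×79 + 0.21×48 + 0.48×42.9 + 0.15×65.6 = 53.152%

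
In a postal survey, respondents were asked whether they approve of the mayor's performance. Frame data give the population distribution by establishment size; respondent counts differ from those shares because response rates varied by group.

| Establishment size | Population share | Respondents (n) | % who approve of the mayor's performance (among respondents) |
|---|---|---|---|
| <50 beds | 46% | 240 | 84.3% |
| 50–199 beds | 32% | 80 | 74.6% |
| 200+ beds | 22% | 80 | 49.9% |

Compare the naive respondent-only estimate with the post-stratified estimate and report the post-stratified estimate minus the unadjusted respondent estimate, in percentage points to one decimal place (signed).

Unadjusted (pooled respondent) estimate weights by respondent counts:
  (240/400)×84.3 + (80/400)×74.6 + (80/400)×49.9 = 75.48%
Post-stratifying to population shares instead:
  0.46×84.3 + 0.32×74.6 + 0.22×49.9 = 73.628%
Difference = 73.628 − 75.48 = -1.852 pp.

-1.9 percentage points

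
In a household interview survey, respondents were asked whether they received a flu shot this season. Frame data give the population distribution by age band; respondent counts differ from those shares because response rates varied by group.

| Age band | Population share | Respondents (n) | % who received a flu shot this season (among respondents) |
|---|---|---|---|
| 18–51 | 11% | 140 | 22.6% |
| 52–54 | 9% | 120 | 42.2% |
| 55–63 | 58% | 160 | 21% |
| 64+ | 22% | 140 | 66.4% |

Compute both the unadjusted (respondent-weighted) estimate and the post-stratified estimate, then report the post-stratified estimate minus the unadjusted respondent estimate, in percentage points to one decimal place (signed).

Without adjustment, the pooled respondent share is:
  (140/560)×22.6 + (120/560)×42.2 + (160/560)×21 + (140/560)×66.4 = 37.2929%
Post-stratified estimate weights by population shares:
  0.11×22.6 + 0.09×42.2 + 0.58×21 + 0.22×66.4 = 33.072%
Difference = 33.072 − 37.2929 = -4.2209 pp.

-4.2 percentage points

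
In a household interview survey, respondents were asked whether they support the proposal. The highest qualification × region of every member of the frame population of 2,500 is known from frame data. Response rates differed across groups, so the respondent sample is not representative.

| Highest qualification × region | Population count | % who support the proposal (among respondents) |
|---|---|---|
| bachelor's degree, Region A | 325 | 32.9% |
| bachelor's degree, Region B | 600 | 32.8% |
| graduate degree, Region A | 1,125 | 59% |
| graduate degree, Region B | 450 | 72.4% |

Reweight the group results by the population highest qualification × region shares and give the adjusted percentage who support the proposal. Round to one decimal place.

Weight each group's respondent value by its population share:
  bachelor's degree, Region A: (325/2,500) × 32.9 = 4.277
  bachelor's degree, Region B: (600/2,500) × 32.8 = 7.872
  graduate degree, Region A: (1,125/2,500) × 59 = 26.55
  graduate degree, Region B: (450/2,500) × 72.4 = 13.032
Post-stratified estimate = 51.731 → 51.7%.

51.7%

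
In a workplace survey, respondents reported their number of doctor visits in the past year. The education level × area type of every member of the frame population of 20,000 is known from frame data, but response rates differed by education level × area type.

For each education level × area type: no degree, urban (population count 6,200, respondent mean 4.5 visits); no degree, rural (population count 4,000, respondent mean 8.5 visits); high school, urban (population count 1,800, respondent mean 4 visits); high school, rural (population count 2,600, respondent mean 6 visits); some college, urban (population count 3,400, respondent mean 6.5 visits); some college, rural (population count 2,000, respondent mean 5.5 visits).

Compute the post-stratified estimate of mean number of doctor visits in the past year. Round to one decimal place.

Post-stratification weights by population share, not respondent share:
  no degree, urban: (6,200/20,000) × 4.5 = 1.395
  no degree, rural: (4,000/20,000) × 8.5 = 1.7
  high school, urban: (1,800/20,000) × 4 = 0.36
  high school, rural: (2,600/20,000) × 6 = 0.78
  some college, urban: (3,400/20,000) × 6.5 = 1.105
  some college, rural: (2,000/20,000) × 5.5 = 0.55
Post-stratified estimate = 5.89 → 5.9.

5.9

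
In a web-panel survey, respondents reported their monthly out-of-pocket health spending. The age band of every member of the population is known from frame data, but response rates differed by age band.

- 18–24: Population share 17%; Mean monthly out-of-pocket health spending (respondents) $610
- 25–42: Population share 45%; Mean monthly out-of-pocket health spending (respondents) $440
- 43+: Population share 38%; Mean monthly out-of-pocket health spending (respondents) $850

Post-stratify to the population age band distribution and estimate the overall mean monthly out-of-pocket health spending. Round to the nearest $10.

Reweight to the known age band distribution:
  18–24: 0.17 × 610 = 103.7
  25–42: 0.45 × 440 = 198
  43+: 0.38 × 850 = 323
Post-stratified estimate = 624.7 → $620.

$620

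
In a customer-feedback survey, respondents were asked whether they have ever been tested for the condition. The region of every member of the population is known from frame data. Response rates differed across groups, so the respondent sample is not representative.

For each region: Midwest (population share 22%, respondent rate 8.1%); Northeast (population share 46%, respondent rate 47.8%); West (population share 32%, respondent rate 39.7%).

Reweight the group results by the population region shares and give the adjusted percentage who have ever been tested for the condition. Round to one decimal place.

36.5%

Post-stratification weights by population share, not respondent share:
  Midwest: 0.22 × 8.1 = 1.782
  Northeast: 0.46 × 47.8 = 21.988
  West: 0.32 × 39.7 = 12.704
Post-stratified estimate = 36.474 → 36.5%.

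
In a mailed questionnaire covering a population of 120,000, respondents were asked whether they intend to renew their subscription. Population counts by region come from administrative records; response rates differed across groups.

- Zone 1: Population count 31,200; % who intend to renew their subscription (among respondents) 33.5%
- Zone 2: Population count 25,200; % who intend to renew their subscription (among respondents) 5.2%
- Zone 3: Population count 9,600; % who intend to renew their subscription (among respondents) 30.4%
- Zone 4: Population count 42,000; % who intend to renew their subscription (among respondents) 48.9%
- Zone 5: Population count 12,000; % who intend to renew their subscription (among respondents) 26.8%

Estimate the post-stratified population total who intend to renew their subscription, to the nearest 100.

Apply each group's respondent rate to its population count:
  Zone 1: 31,200 × 33.5% = 10,452
  Zone 2: 25,200 × 5.2% = 1310.4
  Zone 3: 9,600 × 30.4% = 2918.4
  Zone 4: 42,000 × 48.9% = 20,538
  Zone 5: 12,000 × 26.8% = 3216
Estimated total = 38434.8 → 38,400.

38,400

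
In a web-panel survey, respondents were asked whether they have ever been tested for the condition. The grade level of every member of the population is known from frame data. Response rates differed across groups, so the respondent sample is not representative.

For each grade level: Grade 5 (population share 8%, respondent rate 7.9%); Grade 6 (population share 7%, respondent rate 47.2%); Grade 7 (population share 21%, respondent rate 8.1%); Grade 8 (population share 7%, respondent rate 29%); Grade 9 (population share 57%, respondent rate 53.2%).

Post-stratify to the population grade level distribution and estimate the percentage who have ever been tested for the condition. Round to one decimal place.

38.0%

Each cell contributes population-share × respondent value:
  Grade 5: 0.08 × 7.9 = 0.632
  Grade 6: 0.07 × 47.2 = 3.304
  Grade 7: 0.21 × 8.1 = 1.701
  Grade 8: 0.07 × 29 = 2.03
  Grade 9: 0.57 × 53.2 = 30.324
Post-stratified estimate = 37.991 → 38.0%.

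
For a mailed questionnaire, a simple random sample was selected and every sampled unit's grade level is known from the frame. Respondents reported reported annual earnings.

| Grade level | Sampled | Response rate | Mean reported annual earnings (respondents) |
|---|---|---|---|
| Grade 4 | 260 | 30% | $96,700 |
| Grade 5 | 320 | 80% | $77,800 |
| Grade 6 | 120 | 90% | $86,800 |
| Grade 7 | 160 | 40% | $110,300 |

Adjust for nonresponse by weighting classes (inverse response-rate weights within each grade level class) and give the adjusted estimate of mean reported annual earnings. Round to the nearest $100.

$90,800

Weighting each respondent by the inverse class response rate inflates each class back to its sampled size, so the class weight is n_sampled:
  Grade 4: 260 × 96,700 = 25,142,000
  Grade 5: 320 × 77,800 = 24,896,000
  Grade 6: 120 × 86,800 = 10,416,000
  Grade 7: 160 × 110,300 = 17,648,000
Adjusted estimate = 78,102,000 / 860 = 90816.3 → $90,800.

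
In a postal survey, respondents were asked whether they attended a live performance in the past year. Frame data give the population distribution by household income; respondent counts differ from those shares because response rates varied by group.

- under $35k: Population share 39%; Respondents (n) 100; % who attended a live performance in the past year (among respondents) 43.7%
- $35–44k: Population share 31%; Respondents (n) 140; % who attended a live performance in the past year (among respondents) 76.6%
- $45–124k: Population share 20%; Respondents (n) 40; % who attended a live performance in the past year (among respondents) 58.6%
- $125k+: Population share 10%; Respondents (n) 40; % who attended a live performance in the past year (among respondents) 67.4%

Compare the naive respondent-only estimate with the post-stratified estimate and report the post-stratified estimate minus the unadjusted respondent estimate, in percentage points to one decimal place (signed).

-3.7 percentage points

Without adjustment, the pooled respondent share is:
  (100/320)×43.7 + (140/320)×76.6 + (40/320)×58.6 + (40/320)×67.4 = 62.9188%
Post-stratifying to population shares instead:
  0.39×43.7 + 0.31×76.6 + 0.2×58.6 + 0.1×67.4 = 59.249%
Difference = 59.249 − 62.9188 = -3.6698 pp.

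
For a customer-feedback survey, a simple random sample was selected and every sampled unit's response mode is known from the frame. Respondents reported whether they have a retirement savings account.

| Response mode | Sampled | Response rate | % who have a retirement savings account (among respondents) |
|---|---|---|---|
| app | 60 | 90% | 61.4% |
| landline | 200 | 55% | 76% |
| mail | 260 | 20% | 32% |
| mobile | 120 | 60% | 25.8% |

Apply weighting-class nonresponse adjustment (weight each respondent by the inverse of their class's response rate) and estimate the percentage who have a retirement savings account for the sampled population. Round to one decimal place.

Weighting each respondent by the inverse class response rate inflates each class back to its sampled size, so the class weight is n_sampled:
  app: 60 × 61.4 = 3684
  landline: 200 × 76 = 15,200
  mail: 260 × 32 = 8320
  mobile: 120 × 25.8 = 3096
Adjusted estimate = 30,300 / 640 = 47.3438 → 47.3%.

47.3%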